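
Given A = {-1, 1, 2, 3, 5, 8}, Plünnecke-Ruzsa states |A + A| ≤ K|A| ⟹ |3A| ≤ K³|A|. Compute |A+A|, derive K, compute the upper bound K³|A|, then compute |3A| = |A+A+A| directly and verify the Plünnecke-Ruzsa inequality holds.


|A| = 6.
Step 1: Compute A + A by enumerating all 36 pairs.
A + A = {-2, 0, 1, 2, 3, 4, 5, 6, 7, 8, 9, 10, 11, 13, 16}, so |A + A| = 15.
Step 2: Doubling constant K = |A + A|/|A| = 15/6 = 15/6 ≈ 2.5000.
Step 3: Plünnecke-Ruzsa gives |3A| ≤ K³·|A| = (2.5000)³ · 6 ≈ 93.7500.
Step 4: Compute 3A = A + A + A directly by enumerating all triples (a,b,c) ∈ A³; |3A| = 24.
Step 5: Check 24 ≤ 93.7500? Yes ✓.

K = 15/6, Plünnecke-Ruzsa bound K³|A| ≈ 93.7500, |3A| = 24, inequality holds.


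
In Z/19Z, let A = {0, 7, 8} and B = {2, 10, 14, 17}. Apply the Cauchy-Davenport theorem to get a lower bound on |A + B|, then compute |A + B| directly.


Cauchy-Davenport: |A + B| ≥ min(p, |A| + |B| - 1) for A, B nonempty in Z/pZ.
|A| = 3, |B| = 4, p = 19.
CD lower bound = min(19, 3 + 4 - 1) = min(19, 6) = 6.
Compute A + B mod 19 directly:
a = 0: 0+2=2, 0+10=10, 0+14=14, 0+17=17
a = 7: 7+2=9, 7+10=17, 7+14=2, 7+17=5
a = 8: 8+2=10, 8+10=18, 8+14=3, 8+17=6
A + B = {2, 3, 5, 6, 9, 10, 14, 17, 18}, so |A + B| = 9.
Verify: 9 ≥ 6? Yes ✓.

CD lower bound = 6, actual |A + B| = 9.


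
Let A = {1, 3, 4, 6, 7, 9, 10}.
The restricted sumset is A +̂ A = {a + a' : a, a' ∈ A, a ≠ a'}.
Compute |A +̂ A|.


Restricted sumset: A +̂ A = {a + a' : a ∈ A, a' ∈ A, a ≠ a'}.
Equivalently, take A + A and drop any sum 2a that is achievable ONLY as a + a for a ∈ A (i.e. sums representable only with equal summands).
Enumerate pairs (a, a') with a < a' (symmetric, so each unordered pair gives one sum; this covers all a ≠ a'):
  1 + 3 = 4
  1 + 4 = 5
  1 + 6 = 7
  1 + 7 = 8
  1 + 9 = 10
  1 + 10 = 11
  3 + 4 = 7
  3 + 6 = 9
  3 + 7 = 10
  3 + 9 = 12
  3 + 10 = 13
  4 + 6 = 10
  4 + 7 = 11
  4 + 9 = 13
  4 + 10 = 14
  6 + 7 = 13
  6 + 9 = 15
  6 + 10 = 16
  7 + 9 = 16
  7 + 10 = 17
  9 + 10 = 19
Collected distinct sums: {4, 5, 7, 8, 9, 10, 11, 12, 13, 14, 15, 16, 17, 19}
|A +̂ A| = 14
(Reference bound: |A +̂ A| ≥ 2|A| - 3 for |A| ≥ 2, with |A| = 7 giving ≥ 11.)

|A +̂ A| = 14


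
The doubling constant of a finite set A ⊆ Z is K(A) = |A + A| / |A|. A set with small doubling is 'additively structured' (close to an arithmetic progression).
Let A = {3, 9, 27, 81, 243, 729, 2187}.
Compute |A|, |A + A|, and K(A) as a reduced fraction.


|A| = 7.
Compute A + A by enumerating all 49 pairs.
A + A = {6, 12, 18, 30, 36, 54, 84, 90, 108, 162, 246, 252, 270, 324, 486, 732, 738, 756, 810, 972, 1458, 2190, 2196, 2214, 2268, 2430, 2916, 4374}, so |A + A| = 28.
K = |A + A| / |A| = 28/7 = 4/1 ≈ 4.0000.
Reference: AP of size 7 gives K = 13/7 ≈ 1.8571; a fully generic set of size 7 gives K ≈ 4.0000.

|A| = 7, |A + A| = 28, K = 28/7 = 4/1.


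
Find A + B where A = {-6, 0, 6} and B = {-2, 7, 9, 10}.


A + B = {a + b : a ∈ A, b ∈ B}.
Enumerate all |A|·|B| = 3·4 = 12 pairs (a, b) and collect distinct sums.
a = -6: -6+-2=-8, -6+7=1, -6+9=3, -6+10=4
a = 0: 0+-2=-2, 0+7=7, 0+9=9, 0+10=10
a = 6: 6+-2=4, 6+7=13, 6+9=15, 6+10=16
Collecting distinct sums: A + B = {-8, -2, 1, 3, 4, 7, 9, 10, 13, 15, 16}
|A + B| = 11

A + B = {-8, -2, 1, 3, 4, 7, 9, 10, 13, 15, 16}


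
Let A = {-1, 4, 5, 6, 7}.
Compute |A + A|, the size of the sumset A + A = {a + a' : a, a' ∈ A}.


A + A = {a + a' : a, a' ∈ A}; |A| = 5.
General bounds: 2|A| - 1 ≤ |A + A| ≤ |A|(|A|+1)/2, i.e. 9 ≤ |A + A| ≤ 15.
Lower bound 2|A|-1 is attained iff A is an arithmetic progression.
Enumerate sums a + a' for a ≤ a' (symmetric, so this suffices):
a = -1: -1+-1=-2, -1+4=3, -1+5=4, -1+6=5, -1+7=6
a = 4: 4+4=8, 4+5=9, 4+6=10, 4+7=11
a = 5: 5+5=10, 5+6=11, 5+7=12
a = 6: 6+6=12, 6+7=13
a = 7: 7+7=14
Distinct sums: {-2, 3, 4, 5, 6, 8, 9, 10, 11, 12, 13, 14}
|A + A| = 12

|A + A| = 12


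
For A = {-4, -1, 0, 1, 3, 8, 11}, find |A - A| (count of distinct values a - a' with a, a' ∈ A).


A - A = {a - a' : a, a' ∈ A}; |A| = 7.
Bounds: 2|A|-1 ≤ |A - A| ≤ |A|² - |A| + 1, i.e. 13 ≤ |A - A| ≤ 43.
Note: 0 ∈ A - A always (from a - a). The set is symmetric: if d ∈ A - A then -d ∈ A - A.
Enumerate nonzero differences d = a - a' with a > a' (then include -d):
Positive differences: {1, 2, 3, 4, 5, 7, 8, 9, 10, 11, 12, 15}
Full difference set: {0} ∪ (positive diffs) ∪ (negative diffs).
|A - A| = 1 + 2·12 = 25 (matches direct enumeration: 25).

|A - A| = 25


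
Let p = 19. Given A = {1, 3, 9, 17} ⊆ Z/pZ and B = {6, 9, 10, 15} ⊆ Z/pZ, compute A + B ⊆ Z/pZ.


Work in Z/19Z: reduce every sum a + b modulo 19.
Enumerate all 16 pairs:
a = 1: 1+6=7, 1+9=10, 1+10=11, 1+15=16
a = 3: 3+6=9, 3+9=12, 3+10=13, 3+15=18
a = 9: 9+6=15, 9+9=18, 9+10=0, 9+15=5
a = 17: 17+6=4, 17+9=7, 17+10=8, 17+15=13
Distinct residues collected: {0, 4, 5, 7, 8, 9, 10, 11, 12, 13, 15, 16, 18}
|A + B| = 13 (out of 19 total residues).

A + B = {0, 4, 5, 7, 8, 9, 10, 11, 12, 13, 15, 16, 18}


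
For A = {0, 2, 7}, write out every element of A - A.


A - A = {a - a' : a, a' ∈ A}.
Compute a - a' for each ordered pair (a, a'):
a = 0: 0-0=0, 0-2=-2, 0-7=-7
a = 2: 2-0=2, 2-2=0, 2-7=-5
a = 7: 7-0=7, 7-2=5, 7-7=0
Collecting distinct values (and noting 0 appears from a-a):
A - A = {-7, -5, -2, 0, 2, 5, 7}
|A - A| = 7

A - A = {-7, -5, -2, 0, 2, 5, 7}


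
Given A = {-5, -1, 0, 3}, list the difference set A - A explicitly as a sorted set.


A - A = {a - a' : a, a' ∈ A}.
Compute a - a' for each ordered pair (a, a'):
a = -5: -5--5=0, -5--1=-4, -5-0=-5, -5-3=-8
a = -1: -1--5=4, -1--1=0, -1-0=-1, -1-3=-4
a = 0: 0--5=5, 0--1=1, 0-0=0, 0-3=-3
a = 3: 3--5=8, 3--1=4, 3-0=3, 3-3=0
Collecting distinct values (and noting 0 appears from a-a):
A - A = {-8, -5, -4, -3, -1, 0, 1, 3, 4, 5, 8}
|A - A| = 11

A - A = {-8, -5, -4, -3, -1, 0, 1, 3, 4, 5, 8}


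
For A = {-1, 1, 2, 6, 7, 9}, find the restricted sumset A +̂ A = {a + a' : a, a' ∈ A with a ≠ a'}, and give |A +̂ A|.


Restricted sumset: A +̂ A = {a + a' : a ∈ A, a' ∈ A, a ≠ a'}.
Equivalently, take A + A and drop any sum 2a that is achievable ONLY as a + a for a ∈ A (i.e. sums representable only with equal summands).
Enumerate pairs (a, a') with a < a' (symmetric, so each unordered pair gives one sum; this covers all a ≠ a'):
  -1 + 1 = 0
  -1 + 2 = 1
  -1 + 6 = 5
  -1 + 7 = 6
  -1 + 9 = 8
  1 + 2 = 3
  1 + 6 = 7
  1 + 7 = 8
  1 + 9 = 10
  2 + 6 = 8
  2 + 7 = 9
  2 + 9 = 11
  6 + 7 = 13
  6 + 9 = 15
  7 + 9 = 16
Collected distinct sums: {0, 1, 3, 5, 6, 7, 8, 9, 10, 11, 13, 15, 16}
|A +̂ A| = 13
(Reference bound: |A +̂ A| ≥ 2|A| - 3 for |A| ≥ 2, with |A| = 6 giving ≥ 9.)

|A +̂ A| = 13


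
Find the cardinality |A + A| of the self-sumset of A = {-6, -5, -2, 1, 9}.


A + A = {a + a' : a, a' ∈ A}; |A| = 5.
General bounds: 2|A| - 1 ≤ |A + A| ≤ |A|(|A|+1)/2, i.e. 9 ≤ |A + A| ≤ 15.
Lower bound 2|A|-1 is attained iff A is an arithmetic progression.
Enumerate sums a + a' for a ≤ a' (symmetric, so this suffices):
a = -6: -6+-6=-12, -6+-5=-11, -6+-2=-8, -6+1=-5, -6+9=3
a = -5: -5+-5=-10, -5+-2=-7, -5+1=-4, -5+9=4
a = -2: -2+-2=-4, -2+1=-1, -2+9=7
a = 1: 1+1=2, 1+9=10
a = 9: 9+9=18
Distinct sums: {-12, -11, -10, -8, -7, -5, -4, -1, 2, 3, 4, 7, 10, 18}
|A + A| = 14

|A + A| = 14


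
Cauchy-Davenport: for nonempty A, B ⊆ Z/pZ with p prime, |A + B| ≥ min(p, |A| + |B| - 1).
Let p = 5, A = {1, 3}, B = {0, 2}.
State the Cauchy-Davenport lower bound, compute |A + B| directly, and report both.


Cauchy-Davenport: |A + B| ≥ min(p, |A| + |B| - 1) for A, B nonempty in Z/pZ.
|A| = 2, |B| = 2, p = 5.
CD lower bound = min(5, 2 + 2 - 1) = min(5, 3) = 3.
Compute A + B mod 5 directly:
a = 1: 1+0=1, 1+2=3
a = 3: 3+0=3, 3+2=0
A + B = {0, 1, 3}, so |A + B| = 3.
Verify: 3 ≥ 3? Yes ✓.

CD lower bound = 3, actual |A + B| = 3.


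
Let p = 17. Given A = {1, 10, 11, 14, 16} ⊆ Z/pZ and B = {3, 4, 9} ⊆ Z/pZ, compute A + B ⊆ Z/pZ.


Work in Z/17Z: reduce every sum a + b modulo 17.
Enumerate all 15 pairs:
a = 1: 1+3=4, 1+4=5, 1+9=10
a = 10: 10+3=13, 10+4=14, 10+9=2
a = 11: 11+3=14, 11+4=15, 11+9=3
a = 14: 14+3=0, 14+4=1, 14+9=6
a = 16: 16+3=2, 16+4=3, 16+9=8
Distinct residues collected: {0, 1, 2, 3, 4, 5, 6, 8, 10, 13, 14, 15}
|A + B| = 12 (out of 17 total residues).

A + B = {0, 1, 2, 3, 4, 5, 6, 8, 10, 13, 14, 15}


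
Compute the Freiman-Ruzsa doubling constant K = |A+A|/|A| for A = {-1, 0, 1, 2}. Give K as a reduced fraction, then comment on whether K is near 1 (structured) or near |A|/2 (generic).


|A| = 4.
Compute A + A by enumerating all 16 pairs.
A + A = {-2, -1, 0, 1, 2, 3, 4}, so |A + A| = 7.
K = |A + A| / |A| = 7/4 (already in lowest terms) ≈ 1.7500.
Reference: AP of size 4 gives K = 7/4 ≈ 1.7500; a fully generic set of size 4 gives K ≈ 2.5000.

|A| = 4, |A + A| = 7, K = 7/4.


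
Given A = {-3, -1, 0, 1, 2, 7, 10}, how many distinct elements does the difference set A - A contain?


A - A = {a - a' : a, a' ∈ A}; |A| = 7.
Bounds: 2|A|-1 ≤ |A - A| ≤ |A|² - |A| + 1, i.e. 13 ≤ |A - A| ≤ 43.
Note: 0 ∈ A - A always (from a - a). The set is symmetric: if d ∈ A - A then -d ∈ A - A.
Enumerate nonzero differences d = a - a' with a > a' (then include -d):
Positive differences: {1, 2, 3, 4, 5, 6, 7, 8, 9, 10, 11, 13}
Full difference set: {0} ∪ (positive diffs) ∪ (negative diffs).
|A - A| = 1 + 2·12 = 25 (matches direct enumeration: 25).

|A - A| = 25


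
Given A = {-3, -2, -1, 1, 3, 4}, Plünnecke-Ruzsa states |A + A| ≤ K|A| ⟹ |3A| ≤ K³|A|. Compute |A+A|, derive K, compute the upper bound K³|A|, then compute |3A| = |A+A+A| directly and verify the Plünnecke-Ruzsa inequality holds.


|A| = 6.
Step 1: Compute A + A by enumerating all 36 pairs.
A + A = {-6, -5, -4, -3, -2, -1, 0, 1, 2, 3, 4, 5, 6, 7, 8}, so |A + A| = 15.
Step 2: Doubling constant K = |A + A|/|A| = 15/6 = 15/6 ≈ 2.5000.
Step 3: Plünnecke-Ruzsa gives |3A| ≤ K³·|A| = (2.5000)³ · 6 ≈ 93.7500.
Step 4: Compute 3A = A + A + A directly by enumerating all triples (a,b,c) ∈ A³; |3A| = 22.
Step 5: Check 22 ≤ 93.7500? Yes ✓.

K = 15/6, Plünnecke-Ruzsa bound K³|A| ≈ 93.7500, |3A| = 22, inequality holds.


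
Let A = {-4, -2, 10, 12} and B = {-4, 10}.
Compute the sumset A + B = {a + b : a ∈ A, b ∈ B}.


A + B = {a + b : a ∈ A, b ∈ B}.
Enumerate all |A|·|B| = 4·2 = 8 pairs (a, b) and collect distinct sums.
a = -4: -4+-4=-8, -4+10=6
a = -2: -2+-4=-6, -2+10=8
a = 10: 10+-4=6, 10+10=20
a = 12: 12+-4=8, 12+10=22
Collecting distinct sums: A + B = {-8, -6, 6, 8, 20, 22}
|A + B| = 6

A + B = {-8, -6, 6, 8, 20, 22}


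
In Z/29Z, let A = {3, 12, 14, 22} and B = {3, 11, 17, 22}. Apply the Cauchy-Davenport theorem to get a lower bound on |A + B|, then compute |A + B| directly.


Cauchy-Davenport: |A + B| ≥ min(p, |A| + |B| - 1) for A, B nonempty in Z/pZ.
|A| = 4, |B| = 4, p = 29.
CD lower bound = min(29, 4 + 4 - 1) = min(29, 7) = 7.
Compute A + B mod 29 directly:
a = 3: 3+3=6, 3+11=14, 3+17=20, 3+22=25
a = 12: 12+3=15, 12+11=23, 12+17=0, 12+22=5
a = 14: 14+3=17, 14+11=25, 14+17=2, 14+22=7
a = 22: 22+3=25, 22+11=4, 22+17=10, 22+22=15
A + B = {0, 2, 4, 5, 6, 7, 10, 14, 15, 17, 20, 23, 25}, so |A + B| = 13.
Verify: 13 ≥ 7? Yes ✓.

CD lower bound = 7, actual |A + B| = 13.


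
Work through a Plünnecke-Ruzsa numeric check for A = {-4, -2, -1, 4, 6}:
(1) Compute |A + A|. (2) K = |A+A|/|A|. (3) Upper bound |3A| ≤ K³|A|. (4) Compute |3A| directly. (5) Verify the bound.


|A| = 5.
Step 1: Compute A + A by enumerating all 25 pairs.
A + A = {-8, -6, -5, -4, -3, -2, 0, 2, 3, 4, 5, 8, 10, 12}, so |A + A| = 14.
Step 2: Doubling constant K = |A + A|/|A| = 14/5 = 14/5 ≈ 2.8000.
Step 3: Plünnecke-Ruzsa gives |3A| ≤ K³·|A| = (2.8000)³ · 5 ≈ 109.7600.
Step 4: Compute 3A = A + A + A directly by enumerating all triples (a,b,c) ∈ A³; |3A| = 26.
Step 5: Check 26 ≤ 109.7600? Yes ✓.

K = 14/5, Plünnecke-Ruzsa bound K³|A| ≈ 109.7600, |3A| = 26, inequality holds.


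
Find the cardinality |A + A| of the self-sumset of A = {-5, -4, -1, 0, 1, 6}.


A + A = {a + a' : a, a' ∈ A}; |A| = 6.
General bounds: 2|A| - 1 ≤ |A + A| ≤ |A|(|A|+1)/2, i.e. 11 ≤ |A + A| ≤ 21.
Lower bound 2|A|-1 is attained iff A is an arithmetic progression.
Enumerate sums a + a' for a ≤ a' (symmetric, so this suffices):
a = -5: -5+-5=-10, -5+-4=-9, -5+-1=-6, -5+0=-5, -5+1=-4, -5+6=1
a = -4: -4+-4=-8, -4+-1=-5, -4+0=-4, -4+1=-3, -4+6=2
a = -1: -1+-1=-2, -1+0=-1, -1+1=0, -1+6=5
a = 0: 0+0=0, 0+1=1, 0+6=6
a = 1: 1+1=2, 1+6=7
a = 6: 6+6=12
Distinct sums: {-10, -9, -8, -6, -5, -4, -3, -2, -1, 0, 1, 2, 5, 6, 7, 12}
|A + A| = 16

|A + A| = 16


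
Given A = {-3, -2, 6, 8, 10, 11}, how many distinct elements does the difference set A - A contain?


A - A = {a - a' : a, a' ∈ A}; |A| = 6.
Bounds: 2|A|-1 ≤ |A - A| ≤ |A|² - |A| + 1, i.e. 11 ≤ |A - A| ≤ 31.
Note: 0 ∈ A - A always (from a - a). The set is symmetric: if d ∈ A - A then -d ∈ A - A.
Enumerate nonzero differences d = a - a' with a > a' (then include -d):
Positive differences: {1, 2, 3, 4, 5, 8, 9, 10, 11, 12, 13, 14}
Full difference set: {0} ∪ (positive diffs) ∪ (negative diffs).
|A - A| = 1 + 2·12 = 25 (matches direct enumeration: 25).

|A - A| = 25


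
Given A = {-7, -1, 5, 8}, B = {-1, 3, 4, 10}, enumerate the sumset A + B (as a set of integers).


A + B = {a + b : a ∈ A, b ∈ B}.
Enumerate all |A|·|B| = 4·4 = 16 pairs (a, b) and collect distinct sums.
a = -7: -7+-1=-8, -7+3=-4, -7+4=-3, -7+10=3
a = -1: -1+-1=-2, -1+3=2, -1+4=3, -1+10=9
a = 5: 5+-1=4, 5+3=8, 5+4=9, 5+10=15
a = 8: 8+-1=7, 8+3=11, 8+4=12, 8+10=18
Collecting distinct sums: A + B = {-8, -4, -3, -2, 2, 3, 4, 7, 8, 9, 11, 12, 15, 18}
|A + B| = 14

A + B = {-8, -4, -3, -2, 2, 3, 4, 7, 8, 9, 11, 12, 15, 18}


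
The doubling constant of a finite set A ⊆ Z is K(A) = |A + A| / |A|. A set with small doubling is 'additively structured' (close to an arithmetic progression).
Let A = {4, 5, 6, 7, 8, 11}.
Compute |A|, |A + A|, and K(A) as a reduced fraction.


|A| = 6.
Compute A + A by enumerating all 36 pairs.
A + A = {8, 9, 10, 11, 12, 13, 14, 15, 16, 17, 18, 19, 22}, so |A + A| = 13.
K = |A + A| / |A| = 13/6 (already in lowest terms) ≈ 2.1667.
Reference: AP of size 6 gives K = 11/6 ≈ 1.8333; a fully generic set of size 6 gives K ≈ 3.5000.

|A| = 6, |A + A| = 13, K = 13/6.


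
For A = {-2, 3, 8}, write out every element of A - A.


A - A = {a - a' : a, a' ∈ A}.
Compute a - a' for each ordered pair (a, a'):
a = -2: -2--2=0, -2-3=-5, -2-8=-10
a = 3: 3--2=5, 3-3=0, 3-8=-5
a = 8: 8--2=10, 8-3=5, 8-8=0
Collecting distinct values (and noting 0 appears from a-a):
A - A = {-10, -5, 0, 5, 10}
|A - A| = 5

A - A = {-10, -5, 0, 5, 10}


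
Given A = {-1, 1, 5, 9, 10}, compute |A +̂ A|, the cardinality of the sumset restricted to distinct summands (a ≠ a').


Restricted sumset: A +̂ A = {a + a' : a ∈ A, a' ∈ A, a ≠ a'}.
Equivalently, take A + A and drop any sum 2a that is achievable ONLY as a + a for a ∈ A (i.e. sums representable only with equal summands).
Enumerate pairs (a, a') with a < a' (symmetric, so each unordered pair gives one sum; this covers all a ≠ a'):
  -1 + 1 = 0
  -1 + 5 = 4
  -1 + 9 = 8
  -1 + 10 = 9
  1 + 5 = 6
  1 + 9 = 10
  1 + 10 = 11
  5 + 9 = 14
  5 + 10 = 15
  9 + 10 = 19
Collected distinct sums: {0, 4, 6, 8, 9, 10, 11, 14, 15, 19}
|A +̂ A| = 10
(Reference bound: |A +̂ A| ≥ 2|A| - 3 for |A| ≥ 2, with |A| = 5 giving ≥ 7.)

|A +̂ A| = 10


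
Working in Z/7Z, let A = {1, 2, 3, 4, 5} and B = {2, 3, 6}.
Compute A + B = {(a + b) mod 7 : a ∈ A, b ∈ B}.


Work in Z/7Z: reduce every sum a + b modulo 7.
Enumerate all 15 pairs:
a = 1: 1+2=3, 1+3=4, 1+6=0
a = 2: 2+2=4, 2+3=5, 2+6=1
a = 3: 3+2=5, 3+3=6, 3+6=2
a = 4: 4+2=6, 4+3=0, 4+6=3
a = 5: 5+2=0, 5+3=1, 5+6=4
Distinct residues collected: {0, 1, 2, 3, 4, 5, 6}
|A + B| = 7 (out of 7 total residues).

A + B = {0, 1, 2, 3, 4, 5, 6}


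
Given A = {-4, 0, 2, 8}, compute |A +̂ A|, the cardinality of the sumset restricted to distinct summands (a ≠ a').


Restricted sumset: A +̂ A = {a + a' : a ∈ A, a' ∈ A, a ≠ a'}.
Equivalently, take A + A and drop any sum 2a that is achievable ONLY as a + a for a ∈ A (i.e. sums representable only with equal summands).
Enumerate pairs (a, a') with a < a' (symmetric, so each unordered pair gives one sum; this covers all a ≠ a'):
  -4 + 0 = -4
  -4 + 2 = -2
  -4 + 8 = 4
  0 + 2 = 2
  0 + 8 = 8
  2 + 8 = 10
Collected distinct sums: {-4, -2, 2, 4, 8, 10}
|A +̂ A| = 6
(Reference bound: |A +̂ A| ≥ 2|A| - 3 for |A| ≥ 2, with |A| = 4 giving ≥ 5.)

|A +̂ A| = 6


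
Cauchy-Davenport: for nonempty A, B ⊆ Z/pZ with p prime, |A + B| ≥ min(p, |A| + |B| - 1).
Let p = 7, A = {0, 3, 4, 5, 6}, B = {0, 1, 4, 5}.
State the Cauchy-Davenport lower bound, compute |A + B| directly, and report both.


Cauchy-Davenport: |A + B| ≥ min(p, |A| + |B| - 1) for A, B nonempty in Z/pZ.
|A| = 5, |B| = 4, p = 7.
CD lower bound = min(7, 5 + 4 - 1) = min(7, 8) = 7.
Compute A + B mod 7 directly:
a = 0: 0+0=0, 0+1=1, 0+4=4, 0+5=5
a = 3: 3+0=3, 3+1=4, 3+4=0, 3+5=1
a = 4: 4+0=4, 4+1=5, 4+4=1, 4+5=2
a = 5: 5+0=5, 5+1=6, 5+4=2, 5+5=3
a = 6: 6+0=6, 6+1=0, 6+4=3, 6+5=4
A + B = {0, 1, 2, 3, 4, 5, 6}, so |A + B| = 7.
Verify: 7 ≥ 7? Yes ✓.

CD lower bound = 7, actual |A + B| = 7.


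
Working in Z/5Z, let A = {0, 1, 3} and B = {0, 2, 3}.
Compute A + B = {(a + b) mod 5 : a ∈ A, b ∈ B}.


Work in Z/5Z: reduce every sum a + b modulo 5.
Enumerate all 9 pairs:
a = 0: 0+0=0, 0+2=2, 0+3=3
a = 1: 1+0=1, 1+2=3, 1+3=4
a = 3: 3+0=3, 3+2=0, 3+3=1
Distinct residues collected: {0, 1, 2, 3, 4}
|A + B| = 5 (out of 5 total residues).

A + B = {0, 1, 2, 3, 4}


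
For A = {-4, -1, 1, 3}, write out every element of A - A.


A - A = {a - a' : a, a' ∈ A}.
Compute a - a' for each ordered pair (a, a'):
a = -4: -4--4=0, -4--1=-3, -4-1=-5, -4-3=-7
a = -1: -1--4=3, -1--1=0, -1-1=-2, -1-3=-4
a = 1: 1--4=5, 1--1=2, 1-1=0, 1-3=-2
a = 3: 3--4=7, 3--1=4, 3-1=2, 3-3=0
Collecting distinct values (and noting 0 appears from a-a):
A - A = {-7, -5, -4, -3, -2, 0, 2, 3, 4, 5, 7}
|A - A| = 11

A - A = {-7, -5, -4, -3, -2, 0, 2, 3, 4, 5, 7}


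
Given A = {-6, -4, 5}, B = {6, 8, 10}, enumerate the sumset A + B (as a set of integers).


A + B = {a + b : a ∈ A, b ∈ B}.
Enumerate all |A|·|B| = 3·3 = 9 pairs (a, b) and collect distinct sums.
a = -6: -6+6=0, -6+8=2, -6+10=4
a = -4: -4+6=2, -4+8=4, -4+10=6
a = 5: 5+6=11, 5+8=13, 5+10=15
Collecting distinct sums: A + B = {0, 2, 4, 6, 11, 13, 15}
|A + B| = 7

A + B = {0, 2, 4, 6, 11, 13, 15}


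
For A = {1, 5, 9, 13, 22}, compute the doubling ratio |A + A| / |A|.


|A| = 5.
Compute A + A by enumerating all 25 pairs.
A + A = {2, 6, 10, 14, 18, 22, 23, 26, 27, 31, 35, 44}, so |A + A| = 12.
K = |A + A| / |A| = 12/5 (already in lowest terms) ≈ 2.4000.
Reference: AP of size 5 gives K = 9/5 ≈ 1.8000; a fully generic set of size 5 gives K ≈ 3.0000.

|A| = 5, |A + A| = 12, K = 12/5.


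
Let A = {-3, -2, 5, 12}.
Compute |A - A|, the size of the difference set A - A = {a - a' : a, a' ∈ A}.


A - A = {a - a' : a, a' ∈ A}; |A| = 4.
Bounds: 2|A|-1 ≤ |A - A| ≤ |A|² - |A| + 1, i.e. 7 ≤ |A - A| ≤ 13.
Note: 0 ∈ A - A always (from a - a). The set is symmetric: if d ∈ A - A then -d ∈ A - A.
Enumerate nonzero differences d = a - a' with a > a' (then include -d):
Positive differences: {1, 7, 8, 14, 15}
Full difference set: {0} ∪ (positive diffs) ∪ (negative diffs).
|A - A| = 1 + 2·5 = 11 (matches direct enumeration: 11).

|A - A| = 11


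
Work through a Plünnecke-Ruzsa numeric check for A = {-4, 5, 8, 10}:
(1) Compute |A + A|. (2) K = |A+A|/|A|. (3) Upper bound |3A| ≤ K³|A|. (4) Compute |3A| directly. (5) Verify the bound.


|A| = 4.
Step 1: Compute A + A by enumerating all 16 pairs.
A + A = {-8, 1, 4, 6, 10, 13, 15, 16, 18, 20}, so |A + A| = 10.
Step 2: Doubling constant K = |A + A|/|A| = 10/4 = 10/4 ≈ 2.5000.
Step 3: Plünnecke-Ruzsa gives |3A| ≤ K³·|A| = (2.5000)³ · 4 ≈ 62.5000.
Step 4: Compute 3A = A + A + A directly by enumerating all triples (a,b,c) ∈ A³; |3A| = 20.
Step 5: Check 20 ≤ 62.5000? Yes ✓.

K = 10/4, Plünnecke-Ruzsa bound K³|A| ≈ 62.5000, |3A| = 20, inequality holds.


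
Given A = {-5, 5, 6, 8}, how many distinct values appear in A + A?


A + A = {a + a' : a, a' ∈ A}; |A| = 4.
General bounds: 2|A| - 1 ≤ |A + A| ≤ |A|(|A|+1)/2, i.e. 7 ≤ |A + A| ≤ 10.
Lower bound 2|A|-1 is attained iff A is an arithmetic progression.
Enumerate sums a + a' for a ≤ a' (symmetric, so this suffices):
a = -5: -5+-5=-10, -5+5=0, -5+6=1, -5+8=3
a = 5: 5+5=10, 5+6=11, 5+8=13
a = 6: 6+6=12, 6+8=14
a = 8: 8+8=16
Distinct sums: {-10, 0, 1, 3, 10, 11, 12, 13, 14, 16}
|A + A| = 10

|A + A| = 10


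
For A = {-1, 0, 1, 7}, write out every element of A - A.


A - A = {a - a' : a, a' ∈ A}.
Compute a - a' for each ordered pair (a, a'):
a = -1: -1--1=0, -1-0=-1, -1-1=-2, -1-7=-8
a = 0: 0--1=1, 0-0=0, 0-1=-1, 0-7=-7
a = 1: 1--1=2, 1-0=1, 1-1=0, 1-7=-6
a = 7: 7--1=8, 7-0=7, 7-1=6, 7-7=0
Collecting distinct values (and noting 0 appears from a-a):
A - A = {-8, -7, -6, -2, -1, 0, 1, 2, 6, 7, 8}
|A - A| = 11

A - A = {-8, -7, -6, -2, -1, 0, 1, 2, 6, 7, 8}


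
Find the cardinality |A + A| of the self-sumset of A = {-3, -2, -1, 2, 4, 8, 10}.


A + A = {a + a' : a, a' ∈ A}; |A| = 7.
General bounds: 2|A| - 1 ≤ |A + A| ≤ |A|(|A|+1)/2, i.e. 13 ≤ |A + A| ≤ 28.
Lower bound 2|A|-1 is attained iff A is an arithmetic progression.
Enumerate sums a + a' for a ≤ a' (symmetric, so this suffices):
a = -3: -3+-3=-6, -3+-2=-5, -3+-1=-4, -3+2=-1, -3+4=1, -3+8=5, -3+10=7
a = -2: -2+-2=-4, -2+-1=-3, -2+2=0, -2+4=2, -2+8=6, -2+10=8
a = -1: -1+-1=-2, -1+2=1, -1+4=3, -1+8=7, -1+10=9
a = 2: 2+2=4, 2+4=6, 2+8=10, 2+10=12
a = 4: 4+4=8, 4+8=12, 4+10=14
a = 8: 8+8=16, 8+10=18
a = 10: 10+10=20
Distinct sums: {-6, -5, -4, -3, -2, -1, 0, 1, 2, 3, 4, 5, 6, 7, 8, 9, 10, 12, 14, 16, 18, 20}
|A + A| = 22

|A + A| = 22


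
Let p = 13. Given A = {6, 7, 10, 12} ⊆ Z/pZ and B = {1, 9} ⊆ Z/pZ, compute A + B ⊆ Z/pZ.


Work in Z/13Z: reduce every sum a + b modulo 13.
Enumerate all 8 pairs:
a = 6: 6+1=7, 6+9=2
a = 7: 7+1=8, 7+9=3
a = 10: 10+1=11, 10+9=6
a = 12: 12+1=0, 12+9=8
Distinct residues collected: {0, 2, 3, 6, 7, 8, 11}
|A + B| = 7 (out of 13 total residues).

A + B = {0, 2, 3, 6, 7, 8, 11}


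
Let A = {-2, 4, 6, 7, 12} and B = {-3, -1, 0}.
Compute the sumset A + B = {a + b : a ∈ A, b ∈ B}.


A + B = {a + b : a ∈ A, b ∈ B}.
Enumerate all |A|·|B| = 5·3 = 15 pairs (a, b) and collect distinct sums.
a = -2: -2+-3=-5, -2+-1=-3, -2+0=-2
a = 4: 4+-3=1, 4+-1=3, 4+0=4
a = 6: 6+-3=3, 6+-1=5, 6+0=6
a = 7: 7+-3=4, 7+-1=6, 7+0=7
a = 12: 12+-3=9, 12+-1=11, 12+0=12
Collecting distinct sums: A + B = {-5, -3, -2, 1, 3, 4, 5, 6, 7, 9, 11, 12}
|A + B| = 12

A + B = {-5, -3, -2, 1, 3, 4, 5, 6, 7, 9, 11, 12}


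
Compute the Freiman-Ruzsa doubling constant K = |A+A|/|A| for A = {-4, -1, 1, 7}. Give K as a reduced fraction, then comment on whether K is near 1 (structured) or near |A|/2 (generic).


|A| = 4.
Compute A + A by enumerating all 16 pairs.
A + A = {-8, -5, -3, -2, 0, 2, 3, 6, 8, 14}, so |A + A| = 10.
K = |A + A| / |A| = 10/4 = 5/2 ≈ 2.5000.
Reference: AP of size 4 gives K = 7/4 ≈ 1.7500; a fully generic set of size 4 gives K ≈ 2.5000.

|A| = 4, |A + A| = 10, K = 10/4 = 5/2.


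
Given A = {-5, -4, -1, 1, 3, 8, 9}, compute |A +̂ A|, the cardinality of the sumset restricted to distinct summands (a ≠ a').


Restricted sumset: A +̂ A = {a + a' : a ∈ A, a' ∈ A, a ≠ a'}.
Equivalently, take A + A and drop any sum 2a that is achievable ONLY as a + a for a ∈ A (i.e. sums representable only with equal summands).
Enumerate pairs (a, a') with a < a' (symmetric, so each unordered pair gives one sum; this covers all a ≠ a'):
  -5 + -4 = -9
  -5 + -1 = -6
  -5 + 1 = -4
  -5 + 3 = -2
  -5 + 8 = 3
  -5 + 9 = 4
  -4 + -1 = -5
  -4 + 1 = -3
  -4 + 3 = -1
  -4 + 8 = 4
  -4 + 9 = 5
  -1 + 1 = 0
  -1 + 3 = 2
  -1 + 8 = 7
  -1 + 9 = 8
  1 + 3 = 4
  1 + 8 = 9
  1 + 9 = 10
  3 + 8 = 11
  3 + 9 = 12
  8 + 9 = 17
Collected distinct sums: {-9, -6, -5, -4, -3, -2, -1, 0, 2, 3, 4, 5, 7, 8, 9, 10, 11, 12, 17}
|A +̂ A| = 19
(Reference bound: |A +̂ A| ≥ 2|A| - 3 for |A| ≥ 2, with |A| = 7 giving ≥ 11.)

|A +̂ A| = 19


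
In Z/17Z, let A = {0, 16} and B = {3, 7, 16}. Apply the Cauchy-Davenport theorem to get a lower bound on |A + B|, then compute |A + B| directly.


Cauchy-Davenport: |A + B| ≥ min(p, |A| + |B| - 1) for A, B nonempty in Z/pZ.
|A| = 2, |B| = 3, p = 17.
CD lower bound = min(17, 2 + 3 - 1) = min(17, 4) = 4.
Compute A + B mod 17 directly:
a = 0: 0+3=3, 0+7=7, 0+16=16
a = 16: 16+3=2, 16+7=6, 16+16=15
A + B = {2, 3, 6, 7, 15, 16}, so |A + B| = 6.
Verify: 6 ≥ 4? Yes ✓.

CD lower bound = 4, actual |A + B| = 6.


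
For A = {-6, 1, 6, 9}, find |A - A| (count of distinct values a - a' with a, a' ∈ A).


A - A = {a - a' : a, a' ∈ A}; |A| = 4.
Bounds: 2|A|-1 ≤ |A - A| ≤ |A|² - |A| + 1, i.e. 7 ≤ |A - A| ≤ 13.
Note: 0 ∈ A - A always (from a - a). The set is symmetric: if d ∈ A - A then -d ∈ A - A.
Enumerate nonzero differences d = a - a' with a > a' (then include -d):
Positive differences: {3, 5, 7, 8, 12, 15}
Full difference set: {0} ∪ (positive diffs) ∪ (negative diffs).
|A - A| = 1 + 2·6 = 13 (matches direct enumeration: 13).

|A - A| = 13


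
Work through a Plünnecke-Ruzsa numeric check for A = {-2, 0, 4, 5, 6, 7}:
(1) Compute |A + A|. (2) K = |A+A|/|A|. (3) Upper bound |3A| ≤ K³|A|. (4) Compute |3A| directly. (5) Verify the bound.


|A| = 6.
Step 1: Compute A + A by enumerating all 36 pairs.
A + A = {-4, -2, 0, 2, 3, 4, 5, 6, 7, 8, 9, 10, 11, 12, 13, 14}, so |A + A| = 16.
Step 2: Doubling constant K = |A + A|/|A| = 16/6 = 16/6 ≈ 2.6667.
Step 3: Plünnecke-Ruzsa gives |3A| ≤ K³·|A| = (2.6667)³ · 6 ≈ 113.7778.
Step 4: Compute 3A = A + A + A directly by enumerating all triples (a,b,c) ∈ A³; |3A| = 25.
Step 5: Check 25 ≤ 113.7778? Yes ✓.

K = 16/6, Plünnecke-Ruzsa bound K³|A| ≈ 113.7778, |3A| = 25, inequality holds.


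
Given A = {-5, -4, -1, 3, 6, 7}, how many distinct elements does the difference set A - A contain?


A - A = {a - a' : a, a' ∈ A}; |A| = 6.
Bounds: 2|A|-1 ≤ |A - A| ≤ |A|² - |A| + 1, i.e. 11 ≤ |A - A| ≤ 31.
Note: 0 ∈ A - A always (from a - a). The set is symmetric: if d ∈ A - A then -d ∈ A - A.
Enumerate nonzero differences d = a - a' with a > a' (then include -d):
Positive differences: {1, 3, 4, 7, 8, 10, 11, 12}
Full difference set: {0} ∪ (positive diffs) ∪ (negative diffs).
|A - A| = 1 + 2·8 = 17 (matches direct enumeration: 17).

|A - A| = 17


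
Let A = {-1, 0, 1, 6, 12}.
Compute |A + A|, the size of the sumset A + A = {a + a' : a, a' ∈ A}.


A + A = {a + a' : a, a' ∈ A}; |A| = 5.
General bounds: 2|A| - 1 ≤ |A + A| ≤ |A|(|A|+1)/2, i.e. 9 ≤ |A + A| ≤ 15.
Lower bound 2|A|-1 is attained iff A is an arithmetic progression.
Enumerate sums a + a' for a ≤ a' (symmetric, so this suffices):
a = -1: -1+-1=-2, -1+0=-1, -1+1=0, -1+6=5, -1+12=11
a = 0: 0+0=0, 0+1=1, 0+6=6, 0+12=12
a = 1: 1+1=2, 1+6=7, 1+12=13
a = 6: 6+6=12, 6+12=18
a = 12: 12+12=24
Distinct sums: {-2, -1, 0, 1, 2, 5, 6, 7, 11, 12, 13, 18, 24}
|A + A| = 13

|A + A| = 13


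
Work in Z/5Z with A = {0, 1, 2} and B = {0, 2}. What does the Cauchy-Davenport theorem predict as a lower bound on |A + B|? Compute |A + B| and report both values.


Cauchy-Davenport: |A + B| ≥ min(p, |A| + |B| - 1) for A, B nonempty in Z/pZ.
|A| = 3, |B| = 2, p = 5.
CD lower bound = min(5, 3 + 2 - 1) = min(5, 4) = 4.
Compute A + B mod 5 directly:
a = 0: 0+0=0, 0+2=2
a = 1: 1+0=1, 1+2=3
a = 2: 2+0=2, 2+2=4
A + B = {0, 1, 2, 3, 4}, so |A + B| = 5.
Verify: 5 ≥ 4? Yes ✓.

CD lower bound = 4, actual |A + B| = 5.


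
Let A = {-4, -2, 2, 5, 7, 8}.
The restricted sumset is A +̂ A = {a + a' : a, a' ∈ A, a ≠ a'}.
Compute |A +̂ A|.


Restricted sumset: A +̂ A = {a + a' : a ∈ A, a' ∈ A, a ≠ a'}.
Equivalently, take A + A and drop any sum 2a that is achievable ONLY as a + a for a ∈ A (i.e. sums representable only with equal summands).
Enumerate pairs (a, a') with a < a' (symmetric, so each unordered pair gives one sum; this covers all a ≠ a'):
  -4 + -2 = -6
  -4 + 2 = -2
  -4 + 5 = 1
  -4 + 7 = 3
  -4 + 8 = 4
  -2 + 2 = 0
  -2 + 5 = 3
  -2 + 7 = 5
  -2 + 8 = 6
  2 + 5 = 7
  2 + 7 = 9
  2 + 8 = 10
  5 + 7 = 12
  5 + 8 = 13
  7 + 8 = 15
Collected distinct sums: {-6, -2, 0, 1, 3, 4, 5, 6, 7, 9, 10, 12, 13, 15}
|A +̂ A| = 14
(Reference bound: |A +̂ A| ≥ 2|A| - 3 for |A| ≥ 2, with |A| = 6 giving ≥ 9.)

|A +̂ A| = 14


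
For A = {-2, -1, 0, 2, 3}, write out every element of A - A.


A - A = {a - a' : a, a' ∈ A}.
Compute a - a' for each ordered pair (a, a'):
a = -2: -2--2=0, -2--1=-1, -2-0=-2, -2-2=-4, -2-3=-5
a = -1: -1--2=1, -1--1=0, -1-0=-1, -1-2=-3, -1-3=-4
a = 0: 0--2=2, 0--1=1, 0-0=0, 0-2=-2, 0-3=-3
a = 2: 2--2=4, 2--1=3, 2-0=2, 2-2=0, 2-3=-1
a = 3: 3--2=5, 3--1=4, 3-0=3, 3-2=1, 3-3=0
Collecting distinct values (and noting 0 appears from a-a):
A - A = {-5, -4, -3, -2, -1, 0, 1, 2, 3, 4, 5}
|A - A| = 11

A - A = {-5, -4, -3, -2, -1, 0, 1, 2, 3, 4, 5}


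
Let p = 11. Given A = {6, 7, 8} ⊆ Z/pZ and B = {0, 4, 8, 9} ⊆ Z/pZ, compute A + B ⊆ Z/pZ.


Work in Z/11Z: reduce every sum a + b modulo 11.
Enumerate all 12 pairs:
a = 6: 6+0=6, 6+4=10, 6+8=3, 6+9=4
a = 7: 7+0=7, 7+4=0, 7+8=4, 7+9=5
a = 8: 8+0=8, 8+4=1, 8+8=5, 8+9=6
Distinct residues collected: {0, 1, 3, 4, 5, 6, 7, 8, 10}
|A + B| = 9 (out of 11 total residues).

A + B = {0, 1, 3, 4, 5, 6, 7, 8, 10}


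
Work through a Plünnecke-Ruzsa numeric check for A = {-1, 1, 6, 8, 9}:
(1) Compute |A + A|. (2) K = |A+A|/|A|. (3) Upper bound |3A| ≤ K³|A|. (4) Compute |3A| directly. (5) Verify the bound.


|A| = 5.
Step 1: Compute A + A by enumerating all 25 pairs.
A + A = {-2, 0, 2, 5, 7, 8, 9, 10, 12, 14, 15, 16, 17, 18}, so |A + A| = 14.
Step 2: Doubling constant K = |A + A|/|A| = 14/5 = 14/5 ≈ 2.8000.
Step 3: Plünnecke-Ruzsa gives |3A| ≤ K³·|A| = (2.8000)³ · 5 ≈ 109.7600.
Step 4: Compute 3A = A + A + A directly by enumerating all triples (a,b,c) ∈ A³; |3A| = 26.
Step 5: Check 26 ≤ 109.7600? Yes ✓.

K = 14/5, Plünnecke-Ruzsa bound K³|A| ≈ 109.7600, |3A| = 26, inequality holds.


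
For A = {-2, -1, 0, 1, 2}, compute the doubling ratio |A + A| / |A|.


|A| = 5.
Compute A + A by enumerating all 25 pairs.
A + A = {-4, -3, -2, -1, 0, 1, 2, 3, 4}, so |A + A| = 9.
K = |A + A| / |A| = 9/5 (already in lowest terms) ≈ 1.8000.
Reference: AP of size 5 gives K = 9/5 ≈ 1.8000; a fully generic set of size 5 gives K ≈ 3.0000.

|A| = 5, |A + A| = 9, K = 9/5.


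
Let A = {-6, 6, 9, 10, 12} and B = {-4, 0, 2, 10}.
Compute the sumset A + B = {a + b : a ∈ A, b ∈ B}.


A + B = {a + b : a ∈ A, b ∈ B}.
Enumerate all |A|·|B| = 5·4 = 20 pairs (a, b) and collect distinct sums.
a = -6: -6+-4=-10, -6+0=-6, -6+2=-4, -6+10=4
a = 6: 6+-4=2, 6+0=6, 6+2=8, 6+10=16
a = 9: 9+-4=5, 9+0=9, 9+2=11, 9+10=19
a = 10: 10+-4=6, 10+0=10, 10+2=12, 10+10=20
a = 12: 12+-4=8, 12+0=12, 12+2=14, 12+10=22
Collecting distinct sums: A + B = {-10, -6, -4, 2, 4, 5, 6, 8, 9, 10, 11, 12, 14, 16, 19, 20, 22}
|A + B| = 17

A + B = {-10, -6, -4, 2, 4, 5, 6, 8, 9, 10, 11, 12, 14, 16, 19, 20, 22}


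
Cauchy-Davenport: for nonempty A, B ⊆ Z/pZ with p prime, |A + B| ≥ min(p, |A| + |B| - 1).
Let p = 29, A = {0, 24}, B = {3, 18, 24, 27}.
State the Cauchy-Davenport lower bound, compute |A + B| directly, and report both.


Cauchy-Davenport: |A + B| ≥ min(p, |A| + |B| - 1) for A, B nonempty in Z/pZ.
|A| = 2, |B| = 4, p = 29.
CD lower bound = min(29, 2 + 4 - 1) = min(29, 5) = 5.
Compute A + B mod 29 directly:
a = 0: 0+3=3, 0+18=18, 0+24=24, 0+27=27
a = 24: 24+3=27, 24+18=13, 24+24=19, 24+27=22
A + B = {3, 13, 18, 19, 22, 24, 27}, so |A + B| = 7.
Verify: 7 ≥ 5? Yes ✓.

CD lower bound = 5, actual |A + B| = 7.


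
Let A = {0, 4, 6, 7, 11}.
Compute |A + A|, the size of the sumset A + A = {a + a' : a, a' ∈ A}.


A + A = {a + a' : a, a' ∈ A}; |A| = 5.
General bounds: 2|A| - 1 ≤ |A + A| ≤ |A|(|A|+1)/2, i.e. 9 ≤ |A + A| ≤ 15.
Lower bound 2|A|-1 is attained iff A is an arithmetic progression.
Enumerate sums a + a' for a ≤ a' (symmetric, so this suffices):
a = 0: 0+0=0, 0+4=4, 0+6=6, 0+7=7, 0+11=11
a = 4: 4+4=8, 4+6=10, 4+7=11, 4+11=15
a = 6: 6+6=12, 6+7=13, 6+11=17
a = 7: 7+7=14, 7+11=18
a = 11: 11+11=22
Distinct sums: {0, 4, 6, 7, 8, 10, 11, 12, 13, 14, 15, 17, 18, 22}
|A + A| = 14

|A + A| = 14


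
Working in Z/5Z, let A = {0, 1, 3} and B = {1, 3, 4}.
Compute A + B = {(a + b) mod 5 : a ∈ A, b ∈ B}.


Work in Z/5Z: reduce every sum a + b modulo 5.
Enumerate all 9 pairs:
a = 0: 0+1=1, 0+3=3, 0+4=4
a = 1: 1+1=2, 1+3=4, 1+4=0
a = 3: 3+1=4, 3+3=1, 3+4=2
Distinct residues collected: {0, 1, 2, 3, 4}
|A + B| = 5 (out of 5 total residues).

A + B = {0, 1, 2, 3, 4}


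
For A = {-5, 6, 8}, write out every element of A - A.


A - A = {a - a' : a, a' ∈ A}.
Compute a - a' for each ordered pair (a, a'):
a = -5: -5--5=0, -5-6=-11, -5-8=-13
a = 6: 6--5=11, 6-6=0, 6-8=-2
a = 8: 8--5=13, 8-6=2, 8-8=0
Collecting distinct values (and noting 0 appears from a-a):
A - A = {-13, -11, -2, 0, 2, 11, 13}
|A - A| = 7

A - A = {-13, -11, -2, 0, 2, 11, 13}


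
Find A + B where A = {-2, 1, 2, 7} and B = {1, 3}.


A + B = {a + b : a ∈ A, b ∈ B}.
Enumerate all |A|·|B| = 4·2 = 8 pairs (a, b) and collect distinct sums.
a = -2: -2+1=-1, -2+3=1
a = 1: 1+1=2, 1+3=4
a = 2: 2+1=3, 2+3=5
a = 7: 7+1=8, 7+3=10
Collecting distinct sums: A + B = {-1, 1, 2, 3, 4, 5, 8, 10}
|A + B| = 8

A + B = {-1, 1, 2, 3, 4, 5, 8, 10}


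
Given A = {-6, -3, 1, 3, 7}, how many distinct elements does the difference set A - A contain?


A - A = {a - a' : a, a' ∈ A}; |A| = 5.
Bounds: 2|A|-1 ≤ |A - A| ≤ |A|² - |A| + 1, i.e. 9 ≤ |A - A| ≤ 21.
Note: 0 ∈ A - A always (from a - a). The set is symmetric: if d ∈ A - A then -d ∈ A - A.
Enumerate nonzero differences d = a - a' with a > a' (then include -d):
Positive differences: {2, 3, 4, 6, 7, 9, 10, 13}
Full difference set: {0} ∪ (positive diffs) ∪ (negative diffs).
|A - A| = 1 + 2·8 = 17 (matches direct enumeration: 17).

|A - A| = 17


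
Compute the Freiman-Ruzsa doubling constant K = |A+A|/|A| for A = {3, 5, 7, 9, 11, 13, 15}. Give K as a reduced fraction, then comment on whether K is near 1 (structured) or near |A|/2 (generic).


|A| = 7.
Compute A + A by enumerating all 49 pairs.
A + A = {6, 8, 10, 12, 14, 16, 18, 20, 22, 24, 26, 28, 30}, so |A + A| = 13.
K = |A + A| / |A| = 13/7 (already in lowest terms) ≈ 1.8571.
Reference: AP of size 7 gives K = 13/7 ≈ 1.8571; a fully generic set of size 7 gives K ≈ 4.0000.

|A| = 7, |A + A| = 13, K = 13/7.


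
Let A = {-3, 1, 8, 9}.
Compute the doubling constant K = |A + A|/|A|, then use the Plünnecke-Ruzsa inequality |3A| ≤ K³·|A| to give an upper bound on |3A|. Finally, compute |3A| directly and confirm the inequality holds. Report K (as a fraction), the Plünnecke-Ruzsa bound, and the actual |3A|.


|A| = 4.
Step 1: Compute A + A by enumerating all 16 pairs.
A + A = {-6, -2, 2, 5, 6, 9, 10, 16, 17, 18}, so |A + A| = 10.
Step 2: Doubling constant K = |A + A|/|A| = 10/4 = 10/4 ≈ 2.5000.
Step 3: Plünnecke-Ruzsa gives |3A| ≤ K³·|A| = (2.5000)³ · 4 ≈ 62.5000.
Step 4: Compute 3A = A + A + A directly by enumerating all triples (a,b,c) ∈ A³; |3A| = 19.
Step 5: Check 19 ≤ 62.5000? Yes ✓.

K = 10/4, Plünnecke-Ruzsa bound K³|A| ≈ 62.5000, |3A| = 19, inequality holds.


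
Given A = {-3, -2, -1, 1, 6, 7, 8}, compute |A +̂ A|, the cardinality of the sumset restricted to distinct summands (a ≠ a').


Restricted sumset: A +̂ A = {a + a' : a ∈ A, a' ∈ A, a ≠ a'}.
Equivalently, take A + A and drop any sum 2a that is achievable ONLY as a + a for a ∈ A (i.e. sums representable only with equal summands).
Enumerate pairs (a, a') with a < a' (symmetric, so each unordered pair gives one sum; this covers all a ≠ a'):
  -3 + -2 = -5
  -3 + -1 = -4
  -3 + 1 = -2
  -3 + 6 = 3
  -3 + 7 = 4
  -3 + 8 = 5
  -2 + -1 = -3
  -2 + 1 = -1
  -2 + 6 = 4
  -2 + 7 = 5
  -2 + 8 = 6
  -1 + 1 = 0
  -1 + 6 = 5
  -1 + 7 = 6
  -1 + 8 = 7
  1 + 6 = 7
  1 + 7 = 8
  1 + 8 = 9
  6 + 7 = 13
  6 + 8 = 14
  7 + 8 = 15
Collected distinct sums: {-5, -4, -3, -2, -1, 0, 3, 4, 5, 6, 7, 8, 9, 13, 14, 15}
|A +̂ A| = 16
(Reference bound: |A +̂ A| ≥ 2|A| - 3 for |A| ≥ 2, with |A| = 7 giving ≥ 11.)

|A +̂ A| = 16


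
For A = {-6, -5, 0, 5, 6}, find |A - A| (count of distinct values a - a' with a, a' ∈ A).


A - A = {a - a' : a, a' ∈ A}; |A| = 5.
Bounds: 2|A|-1 ≤ |A - A| ≤ |A|² - |A| + 1, i.e. 9 ≤ |A - A| ≤ 21.
Note: 0 ∈ A - A always (from a - a). The set is symmetric: if d ∈ A - A then -d ∈ A - A.
Enumerate nonzero differences d = a - a' with a > a' (then include -d):
Positive differences: {1, 5, 6, 10, 11, 12}
Full difference set: {0} ∪ (positive diffs) ∪ (negative diffs).
|A - A| = 1 + 2·6 = 13 (matches direct enumeration: 13).

|A - A| = 13


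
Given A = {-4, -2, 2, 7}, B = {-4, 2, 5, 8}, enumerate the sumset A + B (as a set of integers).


A + B = {a + b : a ∈ A, b ∈ B}.
Enumerate all |A|·|B| = 4·4 = 16 pairs (a, b) and collect distinct sums.
a = -4: -4+-4=-8, -4+2=-2, -4+5=1, -4+8=4
a = -2: -2+-4=-6, -2+2=0, -2+5=3, -2+8=6
a = 2: 2+-4=-2, 2+2=4, 2+5=7, 2+8=10
a = 7: 7+-4=3, 7+2=9, 7+5=12, 7+8=15
Collecting distinct sums: A + B = {-8, -6, -2, 0, 1, 3, 4, 6, 7, 9, 10, 12, 15}
|A + B| = 13

A + B = {-8, -6, -2, 0, 1, 3, 4, 6, 7, 9, 10, 12, 15}


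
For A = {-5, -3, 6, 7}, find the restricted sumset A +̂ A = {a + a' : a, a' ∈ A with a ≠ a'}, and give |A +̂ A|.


Restricted sumset: A +̂ A = {a + a' : a ∈ A, a' ∈ A, a ≠ a'}.
Equivalently, take A + A and drop any sum 2a that is achievable ONLY as a + a for a ∈ A (i.e. sums representable only with equal summands).
Enumerate pairs (a, a') with a < a' (symmetric, so each unordered pair gives one sum; this covers all a ≠ a'):
  -5 + -3 = -8
  -5 + 6 = 1
  -5 + 7 = 2
  -3 + 6 = 3
  -3 + 7 = 4
  6 + 7 = 13
Collected distinct sums: {-8, 1, 2, 3, 4, 13}
|A +̂ A| = 6
(Reference bound: |A +̂ A| ≥ 2|A| - 3 for |A| ≥ 2, with |A| = 4 giving ≥ 5.)

|A +̂ A| = 6


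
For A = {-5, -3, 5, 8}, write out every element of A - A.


A - A = {a - a' : a, a' ∈ A}.
Compute a - a' for each ordered pair (a, a'):
a = -5: -5--5=0, -5--3=-2, -5-5=-10, -5-8=-13
a = -3: -3--5=2, -3--3=0, -3-5=-8, -3-8=-11
a = 5: 5--5=10, 5--3=8, 5-5=0, 5-8=-3
a = 8: 8--5=13, 8--3=11, 8-5=3, 8-8=0
Collecting distinct values (and noting 0 appears from a-a):
A - A = {-13, -11, -10, -8, -3, -2, 0, 2, 3, 8, 10, 11, 13}
|A - A| = 13

A - A = {-13, -11, -10, -8, -3, -2, 0, 2, 3, 8, 10, 11, 13}


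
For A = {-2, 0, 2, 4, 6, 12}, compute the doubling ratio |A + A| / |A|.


|A| = 6.
Compute A + A by enumerating all 36 pairs.
A + A = {-4, -2, 0, 2, 4, 6, 8, 10, 12, 14, 16, 18, 24}, so |A + A| = 13.
K = |A + A| / |A| = 13/6 (already in lowest terms) ≈ 2.1667.
Reference: AP of size 6 gives K = 11/6 ≈ 1.8333; a fully generic set of size 6 gives K ≈ 3.5000.

|A| = 6, |A + A| = 13, K = 13/6.


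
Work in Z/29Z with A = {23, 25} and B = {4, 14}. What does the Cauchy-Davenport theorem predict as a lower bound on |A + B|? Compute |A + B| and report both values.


Cauchy-Davenport: |A + B| ≥ min(p, |A| + |B| - 1) for A, B nonempty in Z/pZ.
|A| = 2, |B| = 2, p = 29.
CD lower bound = min(29, 2 + 2 - 1) = min(29, 3) = 3.
Compute A + B mod 29 directly:
a = 23: 23+4=27, 23+14=8
a = 25: 25+4=0, 25+14=10
A + B = {0, 8, 10, 27}, so |A + B| = 4.
Verify: 4 ≥ 3? Yes ✓.

CD lower bound = 3, actual |A + B| = 4.


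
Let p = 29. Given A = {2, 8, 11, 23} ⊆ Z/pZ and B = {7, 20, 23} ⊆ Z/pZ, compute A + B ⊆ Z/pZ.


Work in Z/29Z: reduce every sum a + b modulo 29.
Enumerate all 12 pairs:
a = 2: 2+7=9, 2+20=22, 2+23=25
a = 8: 8+7=15, 8+20=28, 8+23=2
a = 11: 11+7=18, 11+20=2, 11+23=5
a = 23: 23+7=1, 23+20=14, 23+23=17
Distinct residues collected: {1, 2, 5, 9, 14, 15, 17, 18, 22, 25, 28}
|A + B| = 11 (out of 29 total residues).

A + B = {1, 2, 5, 9, 14, 15, 17, 18, 22, 25, 28}
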